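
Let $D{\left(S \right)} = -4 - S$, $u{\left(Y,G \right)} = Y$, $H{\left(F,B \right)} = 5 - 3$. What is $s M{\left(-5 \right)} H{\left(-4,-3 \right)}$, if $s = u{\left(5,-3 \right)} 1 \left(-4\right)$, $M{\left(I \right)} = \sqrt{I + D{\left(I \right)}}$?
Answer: $- 80 i \approx - 80.0 i$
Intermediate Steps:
$H{\left(F,B \right)} = 2$ ($H{\left(F,B \right)} = 5 - 3 = 2$)
$M{\left(I \right)} = 2 i$ ($M{\left(I \right)} = \sqrt{I - \left(4 + I\right)} = \sqrt{-4} = 2 i$)
$s = -20$ ($s = 5 \cdot 1 \left(-4\right) = 5 \left(-4\right) = -20$)
$s M{\left(-5 \right)} H{\left(-4,-3 \right)} = - 20 \cdot 2 i 2 = - 40 i 2 = - 80 i$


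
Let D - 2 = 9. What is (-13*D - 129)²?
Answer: 73984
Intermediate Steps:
D = 11 (D = 2 + 9 = 11)
(-13*D - 129)² = (-13*11 - 129)² = (-143 - 129)² = (-272)² = 73984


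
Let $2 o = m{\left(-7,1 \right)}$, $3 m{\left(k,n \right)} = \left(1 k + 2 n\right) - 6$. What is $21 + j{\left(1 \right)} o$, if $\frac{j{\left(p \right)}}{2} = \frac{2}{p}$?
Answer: $\frac{41}{3} \approx 13.667$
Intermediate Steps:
$m{\left(k,n \right)} = -2 + \frac{k}{3} + \frac{2 n}{3}$ ($m{\left(k,n \right)} = \frac{\left(1 k + 2 n\right) - 6}{3} = \frac{\left(k + 2 n\right) - 6}{3} = \frac{-6 + k + 2 n}{3} = -2 + \frac{k}{3} + \frac{2 n}{3}$)
$o = - \frac{11}{6}$ ($o = \frac{-2 + \frac{1}{3} \left(-7\right) + \frac{2}{3} \cdot 1}{2} = \frac{-2 - \frac{7}{3} + \frac{2}{3}}{2} = \frac{1}{2} \left(- \frac{11}{3}\right) = - \frac{11}{6} \approx -1.8333$)
$j{\left(p \right)} = \frac{4}{p}$ ($j{\left(p \right)} = 2 \frac{2}{p} = \frac{4}{p}$)
$21 + j{\left(1 \right)} o = 21 + \frac{4}{1} \left(- \frac{11}{6}\right) = 21 + 4 \cdot 1 \left(- \frac{11}{6}\right) = 21 + 4 \left(- \frac{11}{6}\right) = 21 - \frac{22}{3} = \frac{41}{3}$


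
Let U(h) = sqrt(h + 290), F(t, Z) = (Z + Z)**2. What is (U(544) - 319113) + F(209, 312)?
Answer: 70263 + sqrt(834) ≈ 70292.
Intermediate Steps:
F(t, Z) = 4*Z**2 (F(t, Z) = (2*Z)**2 = 4*Z**2)
U(h) = sqrt(290 + h)
(U(544) - 319113) + F(209, 312) = (sqrt(290 + 544) - 319113) + 4*312**2 = (sqrt(834) - 319113) + 4*97344 = (-319113 + sqrt(834)) + 389376 = 70263 + sqrt(834)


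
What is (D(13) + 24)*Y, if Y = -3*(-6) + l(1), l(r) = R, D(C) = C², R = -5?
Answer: 2509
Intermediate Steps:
l(r) = -5
Y = 13 (Y = -3*(-6) - 5 = 18 - 5 = 13)
(D(13) + 24)*Y = (13² + 24)*13 = (169 + 24)*13 = 193*13 = 2509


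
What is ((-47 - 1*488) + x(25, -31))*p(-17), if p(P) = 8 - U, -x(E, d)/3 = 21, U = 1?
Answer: -4186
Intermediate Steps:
x(E, d) = -63 (x(E, d) = -3*21 = -63)
p(P) = 7 (p(P) = 8 - 1*1 = 8 - 1 = 7)
((-47 - 1*488) + x(25, -31))*p(-17) = ((-47 - 1*488) - 63)*7 = ((-47 - 488) - 63)*7 = (-535 - 63)*7 = -598*7 = -4186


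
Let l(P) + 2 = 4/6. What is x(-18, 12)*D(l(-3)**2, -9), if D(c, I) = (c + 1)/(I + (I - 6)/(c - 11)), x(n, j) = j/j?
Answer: -2075/5508 ≈ -0.37672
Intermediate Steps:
x(n, j) = 1
l(P) = -4/3 (l(P) = -2 + 4/6 = -2 + 4*(1/6) = -2 + 2/3 = -4/3)
D(c, I) = (1 + c)/(I + (-6 + I)/(-11 + c))
x(-18, 12)*D(l(-3)**2, -9) = 1*((11 - ((-4/3)**2)**2 + 10*(-4/3)**2)/(6 + 10*(-9) - 1*(-9)*(-4/3)**2)) = 1*((11 - (16/9)**2 + 10*(16/9))/(6 - 90 - 1*(-9)*16/9)) = 1*((11 - 1*256/81 + 160/9)/(6 - 90 + 16)) = 1*((11 - 256/81 + 160/9)/(-68)) = 1*(-1/68*2075/81) = 1*(-2075/5508) = -2075/5508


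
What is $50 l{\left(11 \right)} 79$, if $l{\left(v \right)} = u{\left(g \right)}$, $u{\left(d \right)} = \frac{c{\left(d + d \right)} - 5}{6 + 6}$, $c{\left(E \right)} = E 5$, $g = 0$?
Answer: $- \frac{9875}{6} \approx -1645.8$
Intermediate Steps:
$c{\left(E \right)} = 5 E$
$u{\left(d \right)} = - \frac{5}{12} + \frac{5 d}{6}$ ($u{\left(d \right)} = \frac{5 \left(d + d\right) - 5}{6 + 6} = \frac{5 \cdot 2 d - 5}{12} = \left(10 d - 5\right) \frac{1}{12} = \left(-5 + 10 d\right) \frac{1}{12} = - \frac{5}{12} + \frac{5 d}{6}$)
$l{\left(v \right)} = - \frac{5}{12}$ ($l{\left(v \right)} = - \frac{5}{12} + \frac{5}{6} \cdot 0 = - \frac{5}{12} + 0 = - \frac{5}{12}$)
$50 l{\left(11 \right)} 79 = 50 \left(- \frac{5}{12}\right) 79 = \left(- \frac{125}{6}\right) 79 = - \frac{9875}{6}$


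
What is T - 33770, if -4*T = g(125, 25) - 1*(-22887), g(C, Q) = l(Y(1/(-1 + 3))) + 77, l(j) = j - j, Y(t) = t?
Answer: -39511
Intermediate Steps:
l(j) = 0
g(C, Q) = 77 (g(C, Q) = 0 + 77 = 77)
T = -5741 (T = -(77 - 1*(-22887))/4 = -(77 + 22887)/4 = -¼*22964 = -5741)
T - 33770 = -5741 - 33770 = -39511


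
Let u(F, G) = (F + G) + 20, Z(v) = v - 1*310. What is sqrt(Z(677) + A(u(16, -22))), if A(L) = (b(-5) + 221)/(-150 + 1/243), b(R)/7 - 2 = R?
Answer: sqrt(485798942167)/36449 ≈ 19.122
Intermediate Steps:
Z(v) = -310 + v (Z(v) = v - 310 = -310 + v)
b(R) = 14 + 7*R
u(F, G) = 20 + F + G
A(L) = -48600/36449 (A(L) = ((14 + 7*(-5)) + 221)/(-150 + 1/243) = ((14 - 35) + 221)/(-150 + 1/243) = (-21 + 221)/(-36449/243) = 200*(-243/36449) = -48600/36449)
sqrt(Z(677) + A(u(16, -22))) = sqrt((-310 + 677) - 48600/36449) = sqrt(367 - 48600/36449) = sqrt(13328183/36449) = sqrt(485798942167)/36449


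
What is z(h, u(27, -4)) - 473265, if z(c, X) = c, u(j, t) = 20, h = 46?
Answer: -473219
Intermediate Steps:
z(h, u(27, -4)) - 473265 = 46 - 473265 = -473219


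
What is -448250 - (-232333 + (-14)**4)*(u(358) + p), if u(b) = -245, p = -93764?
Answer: -18230391503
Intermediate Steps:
-448250 - (-232333 + (-14)**4)*(u(358) + p) = -448250 - (-232333 + (-14)**4)*(-245 - 93764) = -448250 - (-232333 + 38416)*(-94009) = -448250 - (-193917)*(-94009) = -448250 - 1*18229943253 = -448250 - 18229943253 = -18230391503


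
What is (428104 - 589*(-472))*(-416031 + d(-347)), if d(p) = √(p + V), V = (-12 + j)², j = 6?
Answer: -293764481472 + 706112*I*√311 ≈ -2.9376e+11 + 1.2452e+7*I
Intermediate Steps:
V = 36 (V = (-12 + 6)² = (-6)² = 36)
d(p) = √(36 + p) (d(p) = √(p + 36) = √(36 + p))
(428104 - 589*(-472))*(-416031 + d(-347)) = (428104 - 589*(-472))*(-416031 + √(36 - 347)) = (428104 + 278008)*(-416031 + √(-311)) = 706112*(-416031 + I*√311) = -293764481472 + 706112*I*√311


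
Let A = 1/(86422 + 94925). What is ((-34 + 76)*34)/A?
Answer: 258963516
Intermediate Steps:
A = 1/181347 ≈ 5.5143e-6
((-34 + 76)*34)/A = ((-34 + 76)*34)/(1/181347) = (42*34)*181347 = 1428*181347 = 258963516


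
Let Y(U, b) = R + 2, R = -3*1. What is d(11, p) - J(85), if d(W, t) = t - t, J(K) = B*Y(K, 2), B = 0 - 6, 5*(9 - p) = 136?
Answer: -6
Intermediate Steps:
R = -3
p = -91/5 (p = 9 - 1/5*136 = 9 - 136/5 = -91/5 ≈ -18.200)
Y(U, b) = -1 (Y(U, b) = -3 + 2 = -1)
B = -6
J(K) = 6 (J(K) = -6*(-1) = 6)
d(W, t) = 0
d(11, p) - J(85) = 0 - 1*6 = 0 - 6 = -6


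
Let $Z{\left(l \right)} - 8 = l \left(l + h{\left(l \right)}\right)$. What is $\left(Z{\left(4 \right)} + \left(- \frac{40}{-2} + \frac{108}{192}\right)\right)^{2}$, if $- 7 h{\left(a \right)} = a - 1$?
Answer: $\frac{23030401}{12544} \approx 1836.0$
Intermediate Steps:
$h{\left(a \right)} = \frac{1}{7} - \frac{a}{7}$ ($h{\left(a \right)} = - \frac{a - 1}{7} = - \frac{-1 + a}{7} = \frac{1}{7} - \frac{a}{7}$)
$Z{\left(l \right)} = 8 + l \left(\frac{1}{7} + \frac{6 l}{7}\right)$ ($Z{\left(l \right)} = 8 + l \left(l - \left(- \frac{1}{7} + \frac{l}{7}\right)\right) = 8 + l \left(\frac{1}{7} + \frac{6 l}{7}\right)$)
$\left(Z{\left(4 \right)} + \left(- \frac{40}{-2} + \frac{108}{192}\right)\right)^{2} = \left(\left(8 + \frac{1}{7} \cdot 4 + \frac{6 \cdot 4^{2}}{7}\right) + \left(- \frac{40}{-2} + \frac{108}{192}\right)\right)^{2} = \left(\left(8 + \frac{4}{7} + \frac{6}{7} \cdot 16\right) + \left(\left(-40\right) \left(- \frac{1}{2}\right) + 108 \cdot \frac{1}{192}\right)\right)^{2} = \left(\left(8 + \frac{4}{7} + \frac{96}{7}\right) + \left(20 + \frac{9}{16}\right)\right)^{2} = \left(\frac{156}{7} + \frac{329}{16}\right)^{2} = \left(\frac{4799}{112}\right)^{2} = \frac{23030401}{12544}$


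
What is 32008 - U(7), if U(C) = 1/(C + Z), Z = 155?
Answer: 5185295/162 ≈ 32008.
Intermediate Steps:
U(C) = 1/(155 + C) (U(C) = 1/(C + 155) = 1/(155 + C))
32008 - U(7) = 32008 - 1/(155 + 7) = 32008 - 1/162 = 5185295/162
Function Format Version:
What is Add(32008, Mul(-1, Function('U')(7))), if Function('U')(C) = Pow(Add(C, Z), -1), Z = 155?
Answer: Rational(5185295, 162) ≈ 32008.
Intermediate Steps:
Function('U')(C) = Pow(Add(155, C), -1) (Function('U')(C) = Pow(Add(C, 155), -1) = Pow(Add(155, C), -1))
Add(32008, Mul(-1, Function('U')(7))) = Add(32008, Mul(-1, Pow(Add(155, 7), -1))) = Add(32008, Mul(-1, Pow(162, -1))) = Add(32008, Mul(-1, Rational(1, 162))) = Add(32008, Rational(-1, 162)) = Rational(5185295, 162)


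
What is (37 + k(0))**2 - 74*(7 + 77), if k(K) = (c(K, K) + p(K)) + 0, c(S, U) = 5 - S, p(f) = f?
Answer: -4452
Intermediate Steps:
k(K) = 5 (k(K) = ((5 - K) + K) + 0 = 5 + 0 = 5)
(37 + k(0))**2 - 74*(7 + 77) = (37 + 5)**2 - 74*(7 + 77) = 42**2 - 74*84 = 1764 - 1*6216 = 1764 - 6216 = -4452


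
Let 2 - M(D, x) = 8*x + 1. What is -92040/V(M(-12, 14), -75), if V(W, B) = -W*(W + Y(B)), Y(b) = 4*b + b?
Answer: 15340/8991 ≈ 1.7062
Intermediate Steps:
Y(b) = 5*b
M(D, x) = 1 - 8*x (M(D, x) = 2 - (8*x + 1) = 2 - (1 + 8*x) = 2 + (-1 - 8*x) = 1 - 8*x)
V(W, B) = -W*(W + 5*B)
-92040/V(M(-12, 14), -75) = -92040*(-1/((1 - 8*14)*((1 - 8*14) + 5*(-75)))) = -92040*(-1/((1 - 112)*((1 - 112) - 375))) = -92040*1/(111*(-111 - 375)) = -92040/((-1*(-111)*(-486))) = -92040/(-53946) = -92040*(-1/53946) = 15340/8991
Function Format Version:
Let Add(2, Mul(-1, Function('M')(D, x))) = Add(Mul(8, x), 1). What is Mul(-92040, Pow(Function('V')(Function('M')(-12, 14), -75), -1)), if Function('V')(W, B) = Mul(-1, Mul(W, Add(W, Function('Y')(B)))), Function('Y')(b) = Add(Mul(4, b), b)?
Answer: Rational(15340, 8991) ≈ 1.7062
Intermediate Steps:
Function('Y')(b) = Mul(5, b)
Function('M')(D, x) = Add(1, Mul(-8, x)) (Function('M')(D, x) = Add(2, Mul(-1, Add(Mul(8, x), 1))) = Add(2, Mul(-1, Add(1, Mul(8, x)))) = Add(2, Add(-1, Mul(-8, x))) = Add(1, Mul(-8, x)))
Function('V')(W, B) = Mul(-1, W, Add(W, Mul(5, B))) (Function('V')(W, B) = Mul(-1, Mul(W, Add(W, Mul(5, B)))) = Mul(-1, W, Add(W, Mul(5, B))))
Mul(-92040, Pow(Function('V')(Function('M')(-12, 14), -75), -1)) = Mul(-92040, Pow(Mul(-1, Add(1, Mul(-8, 14)), Add(Add(1, Mul(-8, 14)), Mul(5, -75))), -1)) = Mul(-92040, Pow(Mul(-1, Add(1, -112), Add(Add(1, -112), -375)), -1)) = Mul(-92040, Pow(Mul(-1, -111, Add(-111, -375)), -1)) = Mul(-92040, Pow(Mul(-1, -111, -486), -1)) = Mul(-92040, Pow(-53946, -1)) = Mul(-92040, Rational(-1, 53946)) = Rational(15340, 8991)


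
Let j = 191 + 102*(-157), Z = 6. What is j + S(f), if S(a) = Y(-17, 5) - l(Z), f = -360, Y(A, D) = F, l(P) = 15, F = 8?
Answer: -15830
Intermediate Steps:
Y(A, D) = 8
j = -15823 (j = 191 - 16014 = -15823)
S(a) = -7 (S(a) = 8 - 1*15 = 8 - 15 = -7)
j + S(f) = -15823 - 7 = -15830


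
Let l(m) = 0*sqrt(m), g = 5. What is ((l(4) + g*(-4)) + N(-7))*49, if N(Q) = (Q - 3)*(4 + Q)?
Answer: 490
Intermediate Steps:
l(m) = 0
N(Q) = (-3 + Q)*(4 + Q)
((l(4) + g*(-4)) + N(-7))*49 = ((0 + 5*(-4)) + (-12 - 7 + (-7)**2))*49 = ((0 - 20) + (-12 - 7 + 49))*49 = (-20 + 30)*49 = 10*49 = 490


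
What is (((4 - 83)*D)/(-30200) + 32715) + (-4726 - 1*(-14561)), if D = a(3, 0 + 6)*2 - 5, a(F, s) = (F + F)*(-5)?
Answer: 257000973/6040 ≈ 42550.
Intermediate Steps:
a(F, s) = -10*F (a(F, s) = (2*F)*(-5) = -10*F)
D = -65 (D = -10*3*2 - 5 = -30*2 - 5 = -60 - 5 = -65)
(((4 - 83)*D)/(-30200) + 32715) + (-4726 - 1*(-14561)) = (((4 - 83)*(-65))/(-30200) + 32715) + (-4726 - 1*(-14561)) = (-79*(-65)*(-1/30200) + 32715) + (-4726 + 14561) = (5135*(-1/30200) + 32715) + 9835 = (-1027/6040 + 32715) + 9835 = 197597573/6040 + 9835 = 257000973/6040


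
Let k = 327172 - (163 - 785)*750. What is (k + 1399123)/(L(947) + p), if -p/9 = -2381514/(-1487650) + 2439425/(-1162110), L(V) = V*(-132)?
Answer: -11487673860777250/654850848712017 ≈ -17.542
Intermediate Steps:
L(V) = -132*V
p = 258428810013/57627098050 (p = -9*(-2381514/(-1487650) + 2439425/(-1162110)) = -9*(-2381514*(-1/1487650) + 2439425*(-1/1162110)) = -9*(1190757/743825 - 487885/232422) = -9*(-86142936671/172881294150) = 258428810013/57627098050 ≈ 4.4845)
k = 793672 (k = 327172 - (-622)*750 = 327172 - 1*(-466500) = 327172 + 466500 = 793672)
(k + 1399123)/(L(947) + p) = (793672 + 1399123)/(-132*947 + 258428810013/57627098050) = 2192795/(-125004 + 258428810013/57627098050) = 2192795/(-7203359335832187/57627098050) = 2192795*(-57627098050/7203359335832187) = -11487673860777250/654850848712017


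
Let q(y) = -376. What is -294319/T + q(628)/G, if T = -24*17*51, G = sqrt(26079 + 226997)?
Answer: 294319/20808 - 188*sqrt(63269)/63269 ≈ 13.397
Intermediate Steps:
G = 2*sqrt(63269) (G = sqrt(253076) = 2*sqrt(63269) ≈ 503.07)
T = -20808 (T = -408*51 = -20808)
-294319/T + q(628)/G = -294319/(-20808) - 376*sqrt(63269)/126538 = -294319*(-1/20808) - 188*sqrt(63269)/63269 = 294319/20808 - 188*sqrt(63269)/63269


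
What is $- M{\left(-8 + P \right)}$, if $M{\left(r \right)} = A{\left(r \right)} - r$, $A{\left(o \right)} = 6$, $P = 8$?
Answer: $-6$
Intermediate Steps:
$M{\left(r \right)} = 6 - r$
$- M{\left(-8 + P \right)} = - (6 - \left(-8 + 8\right)) = - (6 - 0) = - (6 + 0) = \left(-1\right) 6 = -6$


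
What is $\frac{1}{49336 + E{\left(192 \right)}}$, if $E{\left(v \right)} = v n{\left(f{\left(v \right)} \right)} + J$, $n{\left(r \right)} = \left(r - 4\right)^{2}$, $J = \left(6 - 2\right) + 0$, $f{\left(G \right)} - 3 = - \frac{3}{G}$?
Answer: $\frac{64}{3170435} \approx 2.0187 \cdot 10^{-5}$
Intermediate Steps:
$f{\left(G \right)} = 3 - \frac{3}{G}$
$J = 4$ ($J = 4 + 0 = 4$)
$n{\left(r \right)} = \left(-4 + r\right)^{2}$
$E{\left(v \right)} = 4 + v \left(-1 - \frac{3}{v}\right)^{2}$ ($E{\left(v \right)} = v \left(-4 + \left(3 - \frac{3}{v}\right)\right)^{2} + 4 = v \left(-1 - \frac{3}{v}\right)^{2} + 4 = 4 + v \left(-1 - \frac{3}{v}\right)^{2}$)
$\frac{1}{49336 + E{\left(192 \right)}} = \frac{1}{49336 + \left(10 + 192 + \frac{9}{192}\right)} = \frac{1}{49336 + \left(10 + 192 + 9 \cdot \frac{1}{192}\right)} = \frac{1}{49336 + \left(10 + 192 + \frac{3}{64}\right)} = \frac{1}{49336 + \frac{12931}{64}} = \frac{1}{\frac{3170435}{64}} = \frac{64}{3170435}$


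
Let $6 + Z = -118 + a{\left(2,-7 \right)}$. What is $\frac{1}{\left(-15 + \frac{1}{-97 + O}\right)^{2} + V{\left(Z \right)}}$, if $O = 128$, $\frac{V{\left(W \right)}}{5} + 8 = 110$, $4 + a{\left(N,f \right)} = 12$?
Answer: $\frac{961}{705406} \approx 0.0013623$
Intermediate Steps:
$a{\left(N,f \right)} = 8$ ($a{\left(N,f \right)} = -4 + 12 = 8$)
$Z = -116$ ($Z = -6 + \left(-118 + 8\right) = -6 - 110 = -116$)
$V{\left(W \right)} = 510$ ($V{\left(W \right)} = -40 + 5 \cdot 110 = -40 + 550 = 510$)
$\frac{1}{\left(-15 + \frac{1}{-97 + O}\right)^{2} + V{\left(Z \right)}} = \frac{1}{\left(-15 + \frac{1}{-97 + 128}\right)^{2} + 510} = \frac{1}{\left(-15 + \frac{1}{31}\right)^{2} + 510} = \frac{1}{\left(- \frac{464}{31}\right)^{2} + 510} = \frac{1}{\frac{215296}{961} + 510} = \frac{1}{\frac{705406}{961}} = \frac{961}{705406}$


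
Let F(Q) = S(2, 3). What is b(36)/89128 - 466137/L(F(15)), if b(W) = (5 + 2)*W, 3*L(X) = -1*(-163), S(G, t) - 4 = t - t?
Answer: -31159383633/3631966 ≈ -8579.2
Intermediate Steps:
S(G, t) = 4 (S(G, t) = 4 + (t - t) = 4 + 0 = 4)
F(Q) = 4
L(X) = 163/3 (L(X) = (-1*(-163))/3 = (⅓)*163 = 163/3)
b(W) = 7*W
b(36)/89128 - 466137/L(F(15)) = (7*36)/89128 - 466137/163/3 = 252*(1/89128) - 466137*3/163 = 63/22282 - 1398411/163 = -31159383633/3631966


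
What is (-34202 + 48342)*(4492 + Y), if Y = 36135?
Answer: 574465780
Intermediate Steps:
(-34202 + 48342)*(4492 + Y) = (-34202 + 48342)*(4492 + 36135) = 14140*40627 = 574465780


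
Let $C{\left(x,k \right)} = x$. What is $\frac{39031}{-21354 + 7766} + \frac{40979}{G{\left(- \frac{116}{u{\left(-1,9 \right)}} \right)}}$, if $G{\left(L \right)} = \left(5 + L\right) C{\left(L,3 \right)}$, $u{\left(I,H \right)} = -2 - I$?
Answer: $\frac{561471}{11920073} \approx 0.047103$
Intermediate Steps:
$G{\left(L \right)} = L \left(5 + L\right)$ ($G{\left(L \right)} = \left(5 + L\right) L = L \left(5 + L\right)$)
$\frac{39031}{-21354 + 7766} + \frac{40979}{G{\left(- \frac{116}{u{\left(-1,9 \right)}} \right)}} = \frac{39031}{-21354 + 7766} + \frac{40979}{- \frac{116}{-2 - -1} \left(5 - \frac{116}{-2 - -1}\right)} = \frac{39031}{-13588} + \frac{40979}{- \frac{116}{-2 + 1} \left(5 - \frac{116}{-2 + 1}\right)} = 39031 \left(- \frac{1}{13588}\right) + \frac{40979}{- \frac{116}{-1} \left(5 - \frac{116}{-1}\right)} = - \frac{39031}{13588} + \frac{40979}{\left(-116\right) \left(-1\right) \left(5 - -116\right)} = - \frac{39031}{13588} + \frac{40979}{116 \left(5 + 116\right)} = - \frac{39031}{13588} + \frac{40979}{116 \cdot 121} = - \frac{39031}{13588} + \frac{40979}{14036} = \frac{561471}{11920073}$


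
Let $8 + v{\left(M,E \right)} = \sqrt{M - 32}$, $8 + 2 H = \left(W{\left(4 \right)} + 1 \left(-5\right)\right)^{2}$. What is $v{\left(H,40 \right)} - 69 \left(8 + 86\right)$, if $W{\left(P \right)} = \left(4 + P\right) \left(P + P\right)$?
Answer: $-6494 + \frac{\sqrt{6818}}{2} \approx -6452.7$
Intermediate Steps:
$W{\left(P \right)} = 2 P \left(4 + P\right)$ ($W{\left(P \right)} = \left(4 + P\right) 2 P = 2 P \left(4 + P\right)$)
$H = \frac{3473}{2}$ ($H = -4 + \frac{\left(2 \cdot 4 \left(4 + 4\right) + 1 \left(-5\right)\right)^{2}}{2} = -4 + \frac{\left(2 \cdot 4 \cdot 8 - 5\right)^{2}}{2} = -4 + \frac{\left(64 - 5\right)^{2}}{2} = -4 + \frac{59^{2}}{2} = -4 + \frac{1}{2} \cdot 3481 = -4 + \frac{3481}{2} = \frac{3473}{2} \approx 1736.5$)
$v{\left(M,E \right)} = -8 + \sqrt{-32 + M}$ ($v{\left(M,E \right)} = -8 + \sqrt{M - 32} = -8 + \sqrt{-32 + M}$)
$v{\left(H,40 \right)} - 69 \left(8 + 86\right) = \left(-8 + \sqrt{-32 + \frac{3473}{2}}\right) - 69 \left(8 + 86\right) = \left(-8 + \sqrt{\frac{3409}{2}}\right) - 6486 = \left(-8 + \frac{\sqrt{6818}}{2}\right) - 6486 = -6494 + \frac{\sqrt{6818}}{2}$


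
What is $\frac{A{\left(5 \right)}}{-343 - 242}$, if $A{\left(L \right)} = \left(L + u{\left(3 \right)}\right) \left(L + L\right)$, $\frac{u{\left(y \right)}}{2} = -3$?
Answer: $\frac{2}{117} \approx 0.017094$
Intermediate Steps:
$u{\left(y \right)} = -6$ ($u{\left(y \right)} = 2 \left(-3\right) = -6$)
$A{\left(L \right)} = 2 L \left(-6 + L\right)$ ($A{\left(L \right)} = \left(L - 6\right) \left(L + L\right) = \left(-6 + L\right) 2 L = 2 L \left(-6 + L\right)$)
$\frac{A{\left(5 \right)}}{-343 - 242} = \frac{2 \cdot 5 \left(-6 + 5\right)}{-343 - 242} = \frac{2 \cdot 5 \left(-1\right)}{-343 - 242} = - \frac{10}{-585} = \left(-10\right) \left(- \frac{1}{585}\right) = \frac{2}{117}$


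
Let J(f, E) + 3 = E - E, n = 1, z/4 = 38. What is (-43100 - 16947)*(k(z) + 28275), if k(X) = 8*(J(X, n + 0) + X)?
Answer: -1769404949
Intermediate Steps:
z = 152 (z = 4*38 = 152)
J(f, E) = -3 (J(f, E) = -3 + (E - E) = -3 + 0 = -3)
k(X) = -24 + 8*X (k(X) = 8*(-3 + X) = -24 + 8*X)
(-43100 - 16947)*(k(z) + 28275) = (-43100 - 16947)*((-24 + 8*152) + 28275) = -60047*((-24 + 1216) + 28275) = -60047*(1192 + 28275) = -60047*29467 = -1769404949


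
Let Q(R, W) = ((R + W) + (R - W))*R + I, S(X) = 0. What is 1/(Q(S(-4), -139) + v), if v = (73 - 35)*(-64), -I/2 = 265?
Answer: -1/2962 ≈ -0.00033761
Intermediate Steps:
I = -530 (I = -2*265 = -530)
Q(R, W) = -530 + 2*R² (Q(R, W) = ((R + W) + (R - W))*R - 530 = (2*R)*R - 530 = 2*R² - 530 = -530 + 2*R²)
v = -2432 (v = 38*(-64) = -2432)
1/(Q(S(-4), -139) + v) = 1/((-530 + 2*0²) - 2432) = 1/((-530 + 2*0) - 2432) = 1/((-530 + 0) - 2432) = 1/(-530 - 2432) = 1/(-2962) = -1/2962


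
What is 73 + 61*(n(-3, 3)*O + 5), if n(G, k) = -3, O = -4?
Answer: 1110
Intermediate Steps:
73 + 61*(n(-3, 3)*O + 5) = 73 + 61*(-3*(-4) + 5) = 73 + 61*(12 + 5) = 73 + 61*17 = 73 + 1037 = 1110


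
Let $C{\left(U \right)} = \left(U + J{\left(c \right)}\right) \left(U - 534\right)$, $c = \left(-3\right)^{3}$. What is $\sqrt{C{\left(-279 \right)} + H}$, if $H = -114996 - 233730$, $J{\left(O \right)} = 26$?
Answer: $3 i \sqrt{15893} \approx 378.2 i$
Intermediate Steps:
$c = -27$
$C{\left(U \right)} = \left(-534 + U\right) \left(26 + U\right)$ ($C{\left(U \right)} = \left(U + 26\right) \left(U - 534\right) = \left(26 + U\right) \left(-534 + U\right) = \left(-534 + U\right) \left(26 + U\right)$)
$H = -348726$ ($H = -114996 - 233730 = -348726$)
$\sqrt{C{\left(-279 \right)} + H} = \sqrt{\left(-13884 + \left(-279\right)^{2} - -141732\right) - 348726} = \sqrt{\left(-13884 + 77841 + 141732\right) - 348726} = \sqrt{205689 - 348726} = \sqrt{-143037} = 3 i \sqrt{15893}$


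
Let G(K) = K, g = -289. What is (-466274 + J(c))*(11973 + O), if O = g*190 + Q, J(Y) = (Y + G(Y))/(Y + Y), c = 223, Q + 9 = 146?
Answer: 19956484400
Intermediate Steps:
Q = 137 (Q = -9 + 146 = 137)
J(Y) = 1 (J(Y) = (Y + Y)/(Y + Y) = (2*Y)/((2*Y)) = (2*Y)*(1/(2*Y)) = 1)
O = -54773 (O = -289*190 + 137 = -54910 + 137 = -54773)
(-466274 + J(c))*(11973 + O) = (-466274 + 1)*(11973 - 54773) = -466273*(-42800) = 19956484400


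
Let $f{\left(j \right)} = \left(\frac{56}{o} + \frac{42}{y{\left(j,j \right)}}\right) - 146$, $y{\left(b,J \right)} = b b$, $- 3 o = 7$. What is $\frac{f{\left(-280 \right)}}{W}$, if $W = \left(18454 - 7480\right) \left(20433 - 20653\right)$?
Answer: $\frac{951997}{13519968000} \approx 7.0414 \cdot 10^{-5}$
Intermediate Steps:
$o = - \frac{7}{3}$ ($o = \left(- \frac{1}{3}\right) 7 = - \frac{7}{3} \approx -2.3333$)
$y{\left(b,J \right)} = b^{2}$
$W = -2414280$ ($W = 10974 \left(-220\right) = -2414280$)
$f{\left(j \right)} = -170 + \frac{42}{j^{2}}$ ($f{\left(j \right)} = \left(\frac{56}{- \frac{7}{3}} + \frac{42}{j^{2}}\right) - 146 = \left(56 \left(- \frac{3}{7}\right) + \frac{42}{j^{2}}\right) - 146 = \left(-24 + \frac{42}{j^{2}}\right) - 146 = -170 + \frac{42}{j^{2}}$)
$\frac{f{\left(-280 \right)}}{W} = \frac{-170 + \frac{42}{78400}}{-2414280} = \left(-170 + 42 \cdot \frac{1}{78400}\right) \left(- \frac{1}{2414280}\right) = \left(-170 + \frac{3}{5600}\right) \left(- \frac{1}{2414280}\right) = \left(- \frac{951997}{5600}\right) \left(- \frac{1}{2414280}\right) = \frac{951997}{13519968000}$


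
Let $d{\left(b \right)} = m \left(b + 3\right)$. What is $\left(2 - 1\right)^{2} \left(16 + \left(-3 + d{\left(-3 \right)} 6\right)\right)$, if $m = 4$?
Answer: $13$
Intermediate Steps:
$d{\left(b \right)} = 12 + 4 b$ ($d{\left(b \right)} = 4 \left(b + 3\right) = 4 \left(3 + b\right) = 12 + 4 b$)
$\left(2 - 1\right)^{2} \left(16 + \left(-3 + d{\left(-3 \right)} 6\right)\right) = \left(2 - 1\right)^{2} \left(16 - \left(3 - \left(12 + 4 \left(-3\right)\right) 6\right)\right) = 1^{2} \left(16 - \left(3 - \left(12 - 12\right) 6\right)\right) = 1 \left(16 + \left(-3 + 0 \cdot 6\right)\right) = 1 \left(16 + \left(-3 + 0\right)\right) = 1 \left(16 - 3\right) = 1 \cdot 13 = 13$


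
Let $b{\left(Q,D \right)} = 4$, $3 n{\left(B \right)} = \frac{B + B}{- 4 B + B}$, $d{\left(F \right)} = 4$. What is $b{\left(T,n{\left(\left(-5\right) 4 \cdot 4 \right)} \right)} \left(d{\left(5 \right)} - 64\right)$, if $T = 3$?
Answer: $-240$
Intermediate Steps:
$n{\left(B \right)} = - \frac{2}{9}$ ($n{\left(B \right)} = \frac{\left(B + B\right) \frac{1}{- 4 B + B}}{3} = \frac{2 B \frac{1}{\left(-3\right) B}}{3} = \frac{2 B \left(- \frac{1}{3 B}\right)}{3} = \frac{1}{3} \left(- \frac{2}{3}\right) = - \frac{2}{9}$)
$b{\left(T,n{\left(\left(-5\right) 4 \cdot 4 \right)} \right)} \left(d{\left(5 \right)} - 64\right) = 4 \left(4 - 64\right) = 4 \left(-60\right) = -240$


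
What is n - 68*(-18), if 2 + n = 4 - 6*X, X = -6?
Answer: 1262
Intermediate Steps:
n = 38 (n = -2 + (4 - 6*(-6)) = -2 + (4 + 36) = -2 + 40 = 38)
n - 68*(-18) = 38 - 68*(-18) = 38 + 1224 = 1262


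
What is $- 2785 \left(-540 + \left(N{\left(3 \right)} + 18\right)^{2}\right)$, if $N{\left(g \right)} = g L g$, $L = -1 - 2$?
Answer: $1278315$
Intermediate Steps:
$L = -3$
$N{\left(g \right)} = - 3 g^{2}$ ($N{\left(g \right)} = g \left(-3\right) g = - 3 g g = - 3 g^{2}$)
$- 2785 \left(-540 + \left(N{\left(3 \right)} + 18\right)^{2}\right) = - 2785 \left(-540 + \left(- 3 \cdot 3^{2} + 18\right)^{2}\right) = - 2785 \left(-540 + \left(\left(-3\right) 9 + 18\right)^{2}\right) = - 2785 \left(-540 + \left(-27 + 18\right)^{2}\right) = - 2785 \left(-540 + \left(-9\right)^{2}\right) = - 2785 \left(-540 + 81\right) = \left(-2785\right) \left(-459\right) = 1278315$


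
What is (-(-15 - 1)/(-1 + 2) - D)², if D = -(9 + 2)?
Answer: 729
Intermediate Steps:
D = -11 (D = -1*11 = -11)
(-(-15 - 1)/(-1 + 2) - D)² = (-(-15 - 1)/(-1 + 2) - 1*(-11))² = (-(-16)/1 + 11)² = (-(-16) + 11)² = (-1*(-16) + 11)² = (16 + 11)² = 27² = 729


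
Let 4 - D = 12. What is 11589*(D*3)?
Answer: -278136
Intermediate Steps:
D = -8 (D = 4 - 1*12 = 4 - 12 = -8)
11589*(D*3) = 11589*(-8*3) = 11589*(-24) = -278136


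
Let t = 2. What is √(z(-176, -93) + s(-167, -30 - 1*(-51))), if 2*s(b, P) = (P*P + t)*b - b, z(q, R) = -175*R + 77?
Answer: I*√20555 ≈ 143.37*I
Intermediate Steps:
z(q, R) = 77 - 175*R
s(b, P) = -b/2 + b*(2 + P²)/2 (s(b, P) = ((P*P + 2)*b - b)/2 = ((P² + 2)*b - b)/2 = ((2 + P²)*b - b)/2 = (b*(2 + P²) - b)/2 = (-b + b*(2 + P²))/2 = -b/2 + b*(2 + P²)/2)
√(z(-176, -93) + s(-167, -30 - 1*(-51))) = √((77 - 175*(-93)) + (½)*(-167)*(1 + (-30 - 1*(-51))²)) = √((77 + 16275) + (½)*(-167)*(1 + (-30 + 51)²)) = √(16352 + (½)*(-167)*(1 + 21²)) = √(16352 + (½)*(-167)*(1 + 441)) = √(16352 + (½)*(-167)*442) = √(16352 - 36907) = √(-20555) = I*√20555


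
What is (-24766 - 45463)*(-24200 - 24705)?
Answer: 3434549245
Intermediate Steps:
(-24766 - 45463)*(-24200 - 24705) = -70229*(-48905) = 3434549245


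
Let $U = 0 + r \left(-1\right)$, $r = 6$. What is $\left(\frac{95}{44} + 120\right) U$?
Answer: $- \frac{16125}{22} \approx -732.95$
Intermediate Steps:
$U = -6$ ($U = 0 + 6 \left(-1\right) = 0 - 6 = -6$)
$\left(\frac{95}{44} + 120\right) U = \left(\frac{95}{44} + 120\right) \left(-6\right) = \frac{5375}{44} \left(-6\right) = - \frac{16125}{22}$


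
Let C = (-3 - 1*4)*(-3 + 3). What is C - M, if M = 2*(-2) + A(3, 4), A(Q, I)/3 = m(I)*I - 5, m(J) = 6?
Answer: -53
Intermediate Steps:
A(Q, I) = -15 + 18*I (A(Q, I) = 3*(6*I - 5) = 3*(-5 + 6*I) = -15 + 18*I)
C = 0 (C = (-3 - 4)*0 = -7*0 = 0)
M = 53 (M = 2*(-2) + (-15 + 18*4) = -4 + (-15 + 72) = -4 + 57 = 53)
C - M = 0 - 1*53 = 0 - 53 = -53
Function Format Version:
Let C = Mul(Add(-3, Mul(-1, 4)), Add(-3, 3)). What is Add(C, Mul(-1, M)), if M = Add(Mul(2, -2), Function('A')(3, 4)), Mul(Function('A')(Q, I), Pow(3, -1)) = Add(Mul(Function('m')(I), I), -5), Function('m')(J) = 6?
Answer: -53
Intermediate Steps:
Function('A')(Q, I) = Add(-15, Mul(18, I)) (Function('A')(Q, I) = Mul(3, Add(Mul(6, I), -5)) = Mul(3, Add(-5, Mul(6, I))) = Add(-15, Mul(18, I)))
C = 0 (C = Mul(Add(-3, -4), 0) = Mul(-7, 0) = 0)
M = 53 (M = Add(Mul(2, -2), Add(-15, Mul(18, 4))) = Add(-4, Add(-15, 72)) = Add(-4, 57) = 53)
Add(C, Mul(-1, M)) = Add(0, Mul(-1, 53)) = Add(0, -53) = -53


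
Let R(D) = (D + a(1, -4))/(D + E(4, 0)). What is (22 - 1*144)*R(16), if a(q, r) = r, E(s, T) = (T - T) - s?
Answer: -122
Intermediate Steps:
E(s, T) = -s (E(s, T) = 0 - s = -s)
R(D) = 1 (R(D) = (D - 4)/(D - 1*4) = (-4 + D)/(D - 4) = (-4 + D)/(-4 + D) = 1)
(22 - 1*144)*R(16) = (22 - 1*144)*1 = (22 - 144)*1 = -122*1 = -122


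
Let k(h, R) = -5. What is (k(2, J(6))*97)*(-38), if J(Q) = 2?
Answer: 18430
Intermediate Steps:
(k(2, J(6))*97)*(-38) = -5*97*(-38) = -485*(-38) = 18430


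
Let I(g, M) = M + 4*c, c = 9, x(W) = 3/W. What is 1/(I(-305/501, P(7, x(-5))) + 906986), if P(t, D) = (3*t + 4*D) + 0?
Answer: 5/4535203 ≈ 1.1025e-6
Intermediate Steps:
P(t, D) = 3*t + 4*D
I(g, M) = 36 + M (I(g, M) = M + 4*9 = M + 36 = 36 + M)
1/(I(-305/501, P(7, x(-5))) + 906986) = 1/((36 + (3*7 + 4*(3/(-5)))) + 906986) = 1/((36 + (21 + 4*(3*(-1/5)))) + 906986) = 1/((36 + (21 + 4*(-3/5))) + 906986) = 1/((36 + (21 - 12/5)) + 906986) = 1/((36 + 93/5) + 906986) = 1/(273/5 + 906986) = 1/(4535203/5) = 5/4535203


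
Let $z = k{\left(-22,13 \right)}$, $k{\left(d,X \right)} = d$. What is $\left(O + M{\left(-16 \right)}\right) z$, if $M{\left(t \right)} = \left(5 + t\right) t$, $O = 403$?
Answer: $-12738$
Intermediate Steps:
$z = -22$
$M{\left(t \right)} = t \left(5 + t\right)$
$\left(O + M{\left(-16 \right)}\right) z = \left(403 - 16 \left(5 - 16\right)\right) \left(-22\right) = \left(403 - -176\right) \left(-22\right) = \left(403 + 176\right) \left(-22\right) = 579 \left(-22\right) = -12738$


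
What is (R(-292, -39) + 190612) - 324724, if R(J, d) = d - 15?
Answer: -134166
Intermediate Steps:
R(J, d) = -15 + d
(R(-292, -39) + 190612) - 324724 = ((-15 - 39) + 190612) - 324724 = (-54 + 190612) - 324724 = 190558 - 324724 = -134166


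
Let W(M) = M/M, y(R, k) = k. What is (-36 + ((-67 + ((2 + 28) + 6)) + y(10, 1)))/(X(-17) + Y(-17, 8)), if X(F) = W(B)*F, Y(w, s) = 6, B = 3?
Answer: 6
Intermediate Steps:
W(M) = 1
X(F) = F (X(F) = 1*F = F)
(-36 + ((-67 + ((2 + 28) + 6)) + y(10, 1)))/(X(-17) + Y(-17, 8)) = (-36 + ((-67 + ((2 + 28) + 6)) + 1))/(-17 + 6) = (-36 + ((-67 + (30 + 6)) + 1))/(-11) = (-36 + ((-67 + 36) + 1))*(-1/11) = (-36 + (-31 + 1))*(-1/11) = (-36 - 30)*(-1/11) = -66*(-1/11) = 6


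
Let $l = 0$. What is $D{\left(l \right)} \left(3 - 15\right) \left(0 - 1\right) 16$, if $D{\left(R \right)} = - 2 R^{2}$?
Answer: $0$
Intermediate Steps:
$D{\left(l \right)} \left(3 - 15\right) \left(0 - 1\right) 16 = - 2 \cdot 0^{2} \left(3 - 15\right) \left(0 - 1\right) 16 = \left(-2\right) 0 \left(\left(-12\right) \left(-1\right)\right) 16 = 0 \cdot 12 \cdot 16 = 0 \cdot 16 = 0$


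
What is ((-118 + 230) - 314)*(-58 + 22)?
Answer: 7272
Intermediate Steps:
((-118 + 230) - 314)*(-58 + 22) = (112 - 314)*(-36) = -202*(-36) = 7272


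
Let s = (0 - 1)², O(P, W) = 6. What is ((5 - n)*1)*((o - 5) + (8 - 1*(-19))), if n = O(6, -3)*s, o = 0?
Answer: -22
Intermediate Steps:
s = 1 (s = (-1)² = 1)
n = 6 (n = 6*1 = 6)
((5 - n)*1)*((o - 5) + (8 - 1*(-19))) = ((5 - 1*6)*1)*((0 - 5) + (8 - 1*(-19))) = ((5 - 6)*1)*(-5 + (8 + 19)) = (-1*1)*(-5 + 27) = -1*22 = -22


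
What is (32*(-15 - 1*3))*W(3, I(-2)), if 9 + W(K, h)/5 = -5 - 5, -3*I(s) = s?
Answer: 54720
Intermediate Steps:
I(s) = -s/3
W(K, h) = -95 (W(K, h) = -45 + 5*(-5 - 5) = -45 + 5*(-10) = -45 - 50 = -95)
(32*(-15 - 1*3))*W(3, I(-2)) = (32*(-15 - 1*3))*(-95) = (32*(-15 - 3))*(-95) = (32*(-18))*(-95) = -576*(-95) = 54720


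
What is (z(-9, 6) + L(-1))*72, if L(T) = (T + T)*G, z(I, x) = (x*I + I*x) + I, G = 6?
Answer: -9288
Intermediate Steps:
z(I, x) = I + 2*I*x (z(I, x) = (I*x + I*x) + I = 2*I*x + I = I + 2*I*x)
L(T) = 12*T (L(T) = (T + T)*6 = (2*T)*6 = 12*T)
(z(-9, 6) + L(-1))*72 = (-9*(1 + 2*6) + 12*(-1))*72 = (-9*(1 + 12) - 12)*72 = (-9*13 - 12)*72 = (-117 - 12)*72 = -129*72 = -9288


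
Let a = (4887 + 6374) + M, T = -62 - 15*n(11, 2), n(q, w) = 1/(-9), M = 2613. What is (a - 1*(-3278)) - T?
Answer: 51637/3 ≈ 17212.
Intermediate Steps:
n(q, w) = -⅑
T = -181/3 (T = -62 - 15*(-⅑) = -62 + 5/3 = -181/3 ≈ -60.333)
a = 13874 (a = (4887 + 6374) + 2613 = 11261 + 2613 = 13874)
(a - 1*(-3278)) - T = (13874 - 1*(-3278)) - 1*(-181/3) = (13874 + 3278) + 181/3 = 17152 + 181/3 = 51637/3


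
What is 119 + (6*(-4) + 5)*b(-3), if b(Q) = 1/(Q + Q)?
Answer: 733/6 ≈ 122.17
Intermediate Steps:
b(Q) = 1/(2*Q)
119 + (6*(-4) + 5)*b(-3) = 119 + (6*(-4) + 5)*((½)/(-3)) = 119 + (-24 + 5)*((½)*(-⅓)) = 119 - 19*(-⅙) = 119 + 19/6 = 733/6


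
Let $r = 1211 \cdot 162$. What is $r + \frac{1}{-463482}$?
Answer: $\frac{90926825723}{463482} \approx 1.9618 \cdot 10^{5}$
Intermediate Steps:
$r = 196182$
$r + \frac{1}{-463482} = 196182 + \frac{1}{-463482} = 196182 - \frac{1}{463482} = \frac{90926825723}{463482}$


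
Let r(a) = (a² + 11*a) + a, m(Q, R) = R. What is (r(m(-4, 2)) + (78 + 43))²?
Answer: 22201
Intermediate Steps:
r(a) = a² + 12*a
(r(m(-4, 2)) + (78 + 43))² = (2*(12 + 2) + (78 + 43))² = (2*14 + 121)² = (28 + 121)² = 149² = 22201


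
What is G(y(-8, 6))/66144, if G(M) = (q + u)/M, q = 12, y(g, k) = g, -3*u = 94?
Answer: 29/793728 ≈ 3.6536e-5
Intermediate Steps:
u = -94/3 (u = -1/3*94 = -94/3 ≈ -31.333)
G(M) = -58/(3*M) (G(M) = (12 - 94/3)/M = -58/(3*M))
G(y(-8, 6))/66144 = -58/3/(-8)/66144 = -58/3*(-1/8)*(1/66144) = (29/12)*(1/66144) = 29/793728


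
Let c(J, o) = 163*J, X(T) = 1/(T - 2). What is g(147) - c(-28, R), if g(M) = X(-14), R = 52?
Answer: 73023/16 ≈ 4563.9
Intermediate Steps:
X(T) = 1/(-2 + T)
g(M) = -1/16 (g(M) = 1/(-2 - 14) = 1/(-16) = -1/16)
g(147) - c(-28, R) = -1/16 - 163*(-28) = -1/16 - 1*(-4564) = -1/16 + 4564 = 73023/16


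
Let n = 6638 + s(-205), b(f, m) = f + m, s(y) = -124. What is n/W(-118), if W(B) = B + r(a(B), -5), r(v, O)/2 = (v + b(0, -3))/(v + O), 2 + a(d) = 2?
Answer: -16285/292 ≈ -55.771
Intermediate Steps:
a(d) = 0 (a(d) = -2 + 2 = 0)
r(v, O) = 2*(-3 + v)/(O + v) (r(v, O) = 2*((v + (0 - 3))/(v + O)) = 2*((v - 3)/(O + v)) = 2*((-3 + v)/(O + v)) = 2*(-3 + v)/(O + v))
W(B) = 6/5 + B (W(B) = B + 2*(-3 + 0)/(-5 + 0) = B + 2*(-3)/(-5) = B + 2*(-1/5)*(-3) = B + 6/5 = 6/5 + B)
n = 6514 (n = 6638 - 124 = 6514)
n/W(-118) = 6514/(6/5 - 118) = 6514/(-584/5) = 6514*(-5/584) = -16285/292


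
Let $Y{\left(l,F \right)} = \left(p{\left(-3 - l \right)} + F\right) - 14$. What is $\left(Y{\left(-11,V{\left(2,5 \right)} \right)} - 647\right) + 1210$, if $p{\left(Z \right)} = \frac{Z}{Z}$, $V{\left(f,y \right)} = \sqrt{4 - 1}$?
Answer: $550 + \sqrt{3} \approx 551.73$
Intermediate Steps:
$V{\left(f,y \right)} = \sqrt{3}$
$p{\left(Z \right)} = 1$
$Y{\left(l,F \right)} = -13 + F$ ($Y{\left(l,F \right)} = \left(1 + F\right) - 14 = -13 + F$)
$\left(Y{\left(-11,V{\left(2,5 \right)} \right)} - 647\right) + 1210 = \left(\left(-13 + \sqrt{3}\right) - 647\right) + 1210 = \left(-660 + \sqrt{3}\right) + 1210 = 550 + \sqrt{3}$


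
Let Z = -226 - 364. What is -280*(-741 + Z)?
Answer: 372680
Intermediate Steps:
Z = -590
-280*(-741 + Z) = -280*(-741 - 590) = -280*(-1331) = 372680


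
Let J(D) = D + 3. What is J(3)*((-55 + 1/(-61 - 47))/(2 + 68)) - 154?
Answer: -199981/1260 ≈ -158.72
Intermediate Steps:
J(D) = 3 + D
J(3)*((-55 + 1/(-61 - 47))/(2 + 68)) - 154 = (3 + 3)*((-55 + 1/(-61 - 47))/(2 + 68)) - 154 = 6*((-55 + 1/(-108))/70) - 154 = 6*((-55 - 1/108)*(1/70)) - 154 = 6*(-5941/108*1/70) - 154 = 6*(-5941/7560) - 154 = -5941/1260 - 154 = -199981/1260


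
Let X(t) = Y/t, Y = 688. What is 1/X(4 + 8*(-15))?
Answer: -29/172 ≈ -0.16860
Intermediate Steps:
X(t) = 688/t
1/X(4 + 8*(-15)) = 1/(688/(4 + 8*(-15))) = 1/(688/(4 - 120)) = 1/(688/(-116)) = 1/(688*(-1/116)) = 1/(-172/29) = -29/172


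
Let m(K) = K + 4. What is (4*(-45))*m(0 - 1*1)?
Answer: -540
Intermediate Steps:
m(K) = 4 + K
(4*(-45))*m(0 - 1*1) = (4*(-45))*(4 + (0 - 1*1)) = -180*(4 + (0 - 1)) = -180*(4 - 1) = -180*3 = -540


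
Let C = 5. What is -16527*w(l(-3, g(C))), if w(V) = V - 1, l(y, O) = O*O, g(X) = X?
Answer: -396648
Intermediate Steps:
l(y, O) = O**2
w(V) = -1 + V
-16527*w(l(-3, g(C))) = -16527*(-1 + 5**2) = -16527*(-1 + 25) = -16527*24 = -396648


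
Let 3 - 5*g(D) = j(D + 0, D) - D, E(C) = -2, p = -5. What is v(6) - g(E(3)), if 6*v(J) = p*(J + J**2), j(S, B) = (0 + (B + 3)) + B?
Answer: -177/5 ≈ -35.400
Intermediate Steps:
j(S, B) = 3 + 2*B (j(S, B) = (0 + (3 + B)) + B = (3 + B) + B = 3 + 2*B)
g(D) = -D/5 (g(D) = 3/5 - ((3 + 2*D) - D)/5 = 3/5 - (3 + D)/5 = 3/5 + (-3/5 - D/5) = -D/5)
v(J) = -5*J/6 - 5*J**2/6 (v(J) = (-5*(J + J**2))/6 = (-5*J - 5*J**2)/6 = -5*J/6 - 5*J**2/6)
v(6) - g(E(3)) = -5/6*6*(1 + 6) - (-1)*(-2)/5 = -5/6*6*7 - 1*2/5 = -35 - 2/5 = -177/5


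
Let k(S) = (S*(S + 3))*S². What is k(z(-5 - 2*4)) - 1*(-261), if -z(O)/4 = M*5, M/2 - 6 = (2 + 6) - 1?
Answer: 72694336261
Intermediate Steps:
M = 26 (M = 12 + 2*((2 + 6) - 1) = 12 + 2*(8 - 1) = 12 + 2*7 = 12 + 14 = 26)
z(O) = -520 (z(O) = -104*5 = -4*130 = -520)
k(S) = S³*(3 + S) (k(S) = (S*(3 + S))*S² = S³*(3 + S))
k(z(-5 - 2*4)) - 1*(-261) = (-520)³*(3 - 520) - 1*(-261) = -140608000*(-517) + 261 = 72694336000 + 261 = 72694336261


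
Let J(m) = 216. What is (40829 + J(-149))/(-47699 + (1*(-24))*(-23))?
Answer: -41045/47147 ≈ -0.87057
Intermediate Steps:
(40829 + J(-149))/(-47699 + (1*(-24))*(-23)) = (40829 + 216)/(-47699 + (1*(-24))*(-23)) = 41045/(-47699 - 24*(-23)) = 41045/(-47699 + 552) = 41045/(-47147) = 41045*(-1/47147) = -41045/47147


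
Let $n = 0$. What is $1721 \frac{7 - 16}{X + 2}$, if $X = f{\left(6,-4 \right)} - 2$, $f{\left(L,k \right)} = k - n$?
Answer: $\frac{15489}{4} \approx 3872.3$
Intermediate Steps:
$f{\left(L,k \right)} = k$ ($f{\left(L,k \right)} = k - 0 = k + 0 = k$)
$X = -6$ ($X = -4 - 2 = -6$)
$1721 \frac{7 - 16}{X + 2} = 1721 \frac{7 - 16}{-6 + 2} = 1721 \left(- \frac{9}{-4}\right) = 1721 \left(\left(-9\right) \left(- \frac{1}{4}\right)\right) = 1721 \cdot \frac{9}{4} = \frac{15489}{4}$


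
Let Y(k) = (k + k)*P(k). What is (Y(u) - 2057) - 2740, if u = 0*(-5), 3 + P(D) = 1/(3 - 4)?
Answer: -4797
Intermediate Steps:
P(D) = -4 (P(D) = -3 + 1/(3 - 4) = -3 + 1/(-1) = -3 - 1 = -4)
u = 0
Y(k) = -8*k (Y(k) = (k + k)*(-4) = (2*k)*(-4) = -8*k)
(Y(u) - 2057) - 2740 = (-8*0 - 2057) - 2740 = (0 - 2057) - 2740 = -2057 - 2740 = -4797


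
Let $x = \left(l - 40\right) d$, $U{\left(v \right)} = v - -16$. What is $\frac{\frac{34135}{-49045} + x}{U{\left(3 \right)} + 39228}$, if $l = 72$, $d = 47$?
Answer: $\frac{14745909}{384973823} \approx 0.038304$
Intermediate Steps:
$U{\left(v \right)} = 16 + v$ ($U{\left(v \right)} = v + 16 = 16 + v$)
$x = 1504$ ($x = \left(72 - 40\right) 47 = 32 \cdot 47 = 1504$)
$\frac{\frac{34135}{-49045} + x}{U{\left(3 \right)} + 39228} = \frac{\frac{34135}{-49045} + 1504}{\left(16 + 3\right) + 39228} = \frac{34135 \left(- \frac{1}{49045}\right) + 1504}{19 + 39228} = \frac{- \frac{6827}{9809} + 1504}{39247} = \frac{14745909}{9809} \cdot \frac{1}{39247} = \frac{14745909}{384973823}$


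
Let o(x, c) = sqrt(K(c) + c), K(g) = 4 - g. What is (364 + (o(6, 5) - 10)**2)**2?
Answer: 183184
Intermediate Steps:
o(x, c) = 2 (o(x, c) = sqrt((4 - c) + c) = sqrt(4) = 2)
(364 + (o(6, 5) - 10)**2)**2 = (364 + (2 - 10)**2)**2 = (364 + (-8)**2)**2 = (364 + 64)**2 = 428**2 = 183184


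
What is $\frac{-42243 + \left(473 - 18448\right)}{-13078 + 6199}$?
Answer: $\frac{60218}{6879} \approx 8.7539$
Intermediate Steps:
$\frac{-42243 + \left(473 - 18448\right)}{-13078 + 6199} = \frac{-42243 + \left(473 - 18448\right)}{-6879} = \left(-42243 - 17975\right) \left(- \frac{1}{6879}\right) = \left(-60218\right) \left(- \frac{1}{6879}\right) = \frac{60218}{6879}$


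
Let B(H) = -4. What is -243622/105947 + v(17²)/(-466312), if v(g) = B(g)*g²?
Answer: -19552166129/12351089366 ≈ -1.5830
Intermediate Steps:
v(g) = -4*g²
-243622/105947 + v(17²)/(-466312) = -243622/105947 - 4*(17²)²/(-466312) = -243622*1/105947 - 4*289²*(-1/466312) = -243622/105947 - 4*83521*(-1/466312) = -243622/105947 - 334084*(-1/466312) = -243622/105947 + 83521/116578 = -19552166129/12351089366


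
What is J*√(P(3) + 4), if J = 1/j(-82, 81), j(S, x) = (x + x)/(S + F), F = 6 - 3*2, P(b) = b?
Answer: -41*√7/81 ≈ -1.3392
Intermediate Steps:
F = 0 (F = 6 - 6 = 0)
j(S, x) = 2*x/S (j(S, x) = (x + x)/(S + 0) = (2*x)/S = 2*x/S)
J = -41/81 (J = 1/(2*81/(-82)) = 1/(2*81*(-1/82)) = 1/(-81/41) = -41/81 ≈ -0.50617)
J*√(P(3) + 4) = -41*√(3 + 4)/81 = -41*√7/81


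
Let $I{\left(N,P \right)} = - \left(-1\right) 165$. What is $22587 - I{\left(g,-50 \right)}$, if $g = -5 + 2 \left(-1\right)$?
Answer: $22422$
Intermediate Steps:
$g = -7$ ($g = -5 - 2 = -7$)
$I{\left(N,P \right)} = 165$ ($I{\left(N,P \right)} = \left(-1\right) \left(-165\right) = 165$)
$22587 - I{\left(g,-50 \right)} = 22587 - 165 = 22422$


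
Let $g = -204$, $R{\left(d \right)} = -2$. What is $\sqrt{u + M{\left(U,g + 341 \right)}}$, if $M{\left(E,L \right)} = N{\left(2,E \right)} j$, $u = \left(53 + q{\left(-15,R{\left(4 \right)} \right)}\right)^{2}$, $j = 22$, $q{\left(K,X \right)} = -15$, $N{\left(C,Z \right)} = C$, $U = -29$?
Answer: $4 \sqrt{93} \approx 38.575$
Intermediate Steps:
$u = 1444$ ($u = \left(53 - 15\right)^{2} = 38^{2} = 1444$)
$M{\left(E,L \right)} = 44$ ($M{\left(E,L \right)} = 2 \cdot 22 = 44$)
$\sqrt{u + M{\left(U,g + 341 \right)}} = \sqrt{1444 + 44} = \sqrt{1488} = 4 \sqrt{93}$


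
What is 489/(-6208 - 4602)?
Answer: -489/10810 ≈ -0.045236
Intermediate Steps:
489/(-6208 - 4602) = 489/(-10810) = 489*(-1/10810) = -489/10810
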